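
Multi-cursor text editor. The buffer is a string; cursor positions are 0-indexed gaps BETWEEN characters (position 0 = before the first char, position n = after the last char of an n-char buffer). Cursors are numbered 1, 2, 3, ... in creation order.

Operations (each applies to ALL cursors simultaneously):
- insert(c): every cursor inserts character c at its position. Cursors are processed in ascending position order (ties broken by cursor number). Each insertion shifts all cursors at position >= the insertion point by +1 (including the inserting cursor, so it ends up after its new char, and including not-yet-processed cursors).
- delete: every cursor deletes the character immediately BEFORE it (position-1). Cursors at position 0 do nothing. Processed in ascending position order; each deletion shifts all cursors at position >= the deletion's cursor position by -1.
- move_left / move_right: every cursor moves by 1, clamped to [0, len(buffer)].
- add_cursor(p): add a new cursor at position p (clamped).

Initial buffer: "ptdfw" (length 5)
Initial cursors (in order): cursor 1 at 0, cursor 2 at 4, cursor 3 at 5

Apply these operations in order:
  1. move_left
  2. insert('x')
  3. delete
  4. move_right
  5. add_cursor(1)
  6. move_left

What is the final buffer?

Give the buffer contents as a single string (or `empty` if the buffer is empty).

After op 1 (move_left): buffer="ptdfw" (len 5), cursors c1@0 c2@3 c3@4, authorship .....
After op 2 (insert('x')): buffer="xptdxfxw" (len 8), cursors c1@1 c2@5 c3@7, authorship 1...2.3.
After op 3 (delete): buffer="ptdfw" (len 5), cursors c1@0 c2@3 c3@4, authorship .....
After op 4 (move_right): buffer="ptdfw" (len 5), cursors c1@1 c2@4 c3@5, authorship .....
After op 5 (add_cursor(1)): buffer="ptdfw" (len 5), cursors c1@1 c4@1 c2@4 c3@5, authorship .....
After op 6 (move_left): buffer="ptdfw" (len 5), cursors c1@0 c4@0 c2@3 c3@4, authorship .....

Answer: ptdfw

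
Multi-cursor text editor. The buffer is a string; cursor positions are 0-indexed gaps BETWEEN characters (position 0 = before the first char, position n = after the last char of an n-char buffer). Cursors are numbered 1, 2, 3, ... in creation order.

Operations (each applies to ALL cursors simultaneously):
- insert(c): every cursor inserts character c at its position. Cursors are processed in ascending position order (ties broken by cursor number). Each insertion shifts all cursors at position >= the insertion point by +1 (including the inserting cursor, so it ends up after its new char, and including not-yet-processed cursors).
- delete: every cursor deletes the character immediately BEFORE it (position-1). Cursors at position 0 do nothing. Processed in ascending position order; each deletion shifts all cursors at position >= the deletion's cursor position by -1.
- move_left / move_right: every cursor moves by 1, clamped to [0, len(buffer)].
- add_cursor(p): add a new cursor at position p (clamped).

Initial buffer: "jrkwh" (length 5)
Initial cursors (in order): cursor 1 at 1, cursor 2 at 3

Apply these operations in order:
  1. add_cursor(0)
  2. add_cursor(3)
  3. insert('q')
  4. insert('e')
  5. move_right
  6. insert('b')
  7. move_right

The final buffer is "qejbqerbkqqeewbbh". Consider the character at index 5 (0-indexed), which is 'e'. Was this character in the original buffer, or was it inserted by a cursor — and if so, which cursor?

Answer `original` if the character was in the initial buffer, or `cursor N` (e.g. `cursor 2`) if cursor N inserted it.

After op 1 (add_cursor(0)): buffer="jrkwh" (len 5), cursors c3@0 c1@1 c2@3, authorship .....
After op 2 (add_cursor(3)): buffer="jrkwh" (len 5), cursors c3@0 c1@1 c2@3 c4@3, authorship .....
After op 3 (insert('q')): buffer="qjqrkqqwh" (len 9), cursors c3@1 c1@3 c2@7 c4@7, authorship 3.1..24..
After op 4 (insert('e')): buffer="qejqerkqqeewh" (len 13), cursors c3@2 c1@5 c2@11 c4@11, authorship 33.11..2424..
After op 5 (move_right): buffer="qejqerkqqeewh" (len 13), cursors c3@3 c1@6 c2@12 c4@12, authorship 33.11..2424..
After op 6 (insert('b')): buffer="qejbqerbkqqeewbbh" (len 17), cursors c3@4 c1@8 c2@16 c4@16, authorship 33.311.1.2424.24.
After op 7 (move_right): buffer="qejbqerbkqqeewbbh" (len 17), cursors c3@5 c1@9 c2@17 c4@17, authorship 33.311.1.2424.24.
Authorship (.=original, N=cursor N): 3 3 . 3 1 1 . 1 . 2 4 2 4 . 2 4 .
Index 5: author = 1

Answer: cursor 1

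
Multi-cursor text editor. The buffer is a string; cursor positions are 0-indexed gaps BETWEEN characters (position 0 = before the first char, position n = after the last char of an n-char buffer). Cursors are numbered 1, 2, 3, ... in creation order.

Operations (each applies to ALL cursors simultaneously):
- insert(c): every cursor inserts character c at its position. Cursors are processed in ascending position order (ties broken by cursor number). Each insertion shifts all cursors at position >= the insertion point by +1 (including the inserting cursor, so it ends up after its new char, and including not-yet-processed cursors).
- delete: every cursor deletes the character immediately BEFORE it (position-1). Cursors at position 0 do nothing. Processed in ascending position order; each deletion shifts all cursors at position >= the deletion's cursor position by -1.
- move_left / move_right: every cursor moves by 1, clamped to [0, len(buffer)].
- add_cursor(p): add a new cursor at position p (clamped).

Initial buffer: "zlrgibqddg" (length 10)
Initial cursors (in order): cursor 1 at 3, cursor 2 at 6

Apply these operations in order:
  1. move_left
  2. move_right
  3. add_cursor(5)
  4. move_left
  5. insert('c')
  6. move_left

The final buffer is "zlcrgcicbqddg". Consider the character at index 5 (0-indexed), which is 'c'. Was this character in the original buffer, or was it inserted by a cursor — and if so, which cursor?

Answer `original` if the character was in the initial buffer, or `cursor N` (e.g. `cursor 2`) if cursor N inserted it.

Answer: cursor 3

Derivation:
After op 1 (move_left): buffer="zlrgibqddg" (len 10), cursors c1@2 c2@5, authorship ..........
After op 2 (move_right): buffer="zlrgibqddg" (len 10), cursors c1@3 c2@6, authorship ..........
After op 3 (add_cursor(5)): buffer="zlrgibqddg" (len 10), cursors c1@3 c3@5 c2@6, authorship ..........
After op 4 (move_left): buffer="zlrgibqddg" (len 10), cursors c1@2 c3@4 c2@5, authorship ..........
After op 5 (insert('c')): buffer="zlcrgcicbqddg" (len 13), cursors c1@3 c3@6 c2@8, authorship ..1..3.2.....
After op 6 (move_left): buffer="zlcrgcicbqddg" (len 13), cursors c1@2 c3@5 c2@7, authorship ..1..3.2.....
Authorship (.=original, N=cursor N): . . 1 . . 3 . 2 . . . . .
Index 5: author = 3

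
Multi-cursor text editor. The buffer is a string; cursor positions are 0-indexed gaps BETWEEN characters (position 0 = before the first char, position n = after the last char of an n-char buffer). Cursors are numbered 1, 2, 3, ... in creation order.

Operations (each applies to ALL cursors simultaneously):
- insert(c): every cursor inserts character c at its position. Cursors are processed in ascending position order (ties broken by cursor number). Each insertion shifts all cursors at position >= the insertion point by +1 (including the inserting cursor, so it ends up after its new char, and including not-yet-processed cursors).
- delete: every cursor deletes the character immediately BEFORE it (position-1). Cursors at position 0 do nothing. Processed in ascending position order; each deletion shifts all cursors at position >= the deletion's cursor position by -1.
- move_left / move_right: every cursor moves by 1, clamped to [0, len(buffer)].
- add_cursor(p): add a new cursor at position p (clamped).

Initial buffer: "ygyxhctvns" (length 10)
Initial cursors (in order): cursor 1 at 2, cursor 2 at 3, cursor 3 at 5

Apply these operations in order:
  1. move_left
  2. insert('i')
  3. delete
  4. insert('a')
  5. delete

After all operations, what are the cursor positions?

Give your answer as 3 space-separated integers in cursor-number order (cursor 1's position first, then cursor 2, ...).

After op 1 (move_left): buffer="ygyxhctvns" (len 10), cursors c1@1 c2@2 c3@4, authorship ..........
After op 2 (insert('i')): buffer="yigiyxihctvns" (len 13), cursors c1@2 c2@4 c3@7, authorship .1.2..3......
After op 3 (delete): buffer="ygyxhctvns" (len 10), cursors c1@1 c2@2 c3@4, authorship ..........
After op 4 (insert('a')): buffer="yagayxahctvns" (len 13), cursors c1@2 c2@4 c3@7, authorship .1.2..3......
After op 5 (delete): buffer="ygyxhctvns" (len 10), cursors c1@1 c2@2 c3@4, authorship ..........

Answer: 1 2 4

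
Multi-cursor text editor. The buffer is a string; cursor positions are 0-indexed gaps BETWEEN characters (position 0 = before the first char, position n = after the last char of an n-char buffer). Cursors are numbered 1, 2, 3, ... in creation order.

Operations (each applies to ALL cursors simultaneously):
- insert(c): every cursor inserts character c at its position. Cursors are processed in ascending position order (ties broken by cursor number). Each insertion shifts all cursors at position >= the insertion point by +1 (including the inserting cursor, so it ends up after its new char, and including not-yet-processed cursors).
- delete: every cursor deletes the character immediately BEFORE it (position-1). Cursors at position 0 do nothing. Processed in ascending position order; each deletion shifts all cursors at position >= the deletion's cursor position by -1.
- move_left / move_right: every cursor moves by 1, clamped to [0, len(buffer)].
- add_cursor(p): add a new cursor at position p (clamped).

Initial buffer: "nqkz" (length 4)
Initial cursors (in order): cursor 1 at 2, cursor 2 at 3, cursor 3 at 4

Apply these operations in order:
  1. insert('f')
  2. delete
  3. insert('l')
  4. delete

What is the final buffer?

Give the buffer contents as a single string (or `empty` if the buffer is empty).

After op 1 (insert('f')): buffer="nqfkfzf" (len 7), cursors c1@3 c2@5 c3@7, authorship ..1.2.3
After op 2 (delete): buffer="nqkz" (len 4), cursors c1@2 c2@3 c3@4, authorship ....
After op 3 (insert('l')): buffer="nqlklzl" (len 7), cursors c1@3 c2@5 c3@7, authorship ..1.2.3
After op 4 (delete): buffer="nqkz" (len 4), cursors c1@2 c2@3 c3@4, authorship ....

Answer: nqkz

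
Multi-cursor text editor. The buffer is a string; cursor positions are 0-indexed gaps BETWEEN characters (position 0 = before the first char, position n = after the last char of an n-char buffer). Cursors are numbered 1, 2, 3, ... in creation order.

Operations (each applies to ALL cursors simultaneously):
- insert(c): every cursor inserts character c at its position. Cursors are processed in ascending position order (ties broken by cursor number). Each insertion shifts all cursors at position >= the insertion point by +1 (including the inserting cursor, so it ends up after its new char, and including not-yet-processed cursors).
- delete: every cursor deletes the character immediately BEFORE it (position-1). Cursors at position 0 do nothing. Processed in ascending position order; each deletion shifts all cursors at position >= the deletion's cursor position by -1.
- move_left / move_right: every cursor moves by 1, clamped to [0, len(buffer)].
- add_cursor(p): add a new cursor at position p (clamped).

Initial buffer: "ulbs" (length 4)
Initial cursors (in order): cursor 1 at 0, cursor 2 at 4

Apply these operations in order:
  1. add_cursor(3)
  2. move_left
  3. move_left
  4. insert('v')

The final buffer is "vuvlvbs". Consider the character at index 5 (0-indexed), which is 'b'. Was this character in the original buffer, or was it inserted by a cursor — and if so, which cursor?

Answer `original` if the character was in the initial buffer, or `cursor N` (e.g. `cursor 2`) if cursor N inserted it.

After op 1 (add_cursor(3)): buffer="ulbs" (len 4), cursors c1@0 c3@3 c2@4, authorship ....
After op 2 (move_left): buffer="ulbs" (len 4), cursors c1@0 c3@2 c2@3, authorship ....
After op 3 (move_left): buffer="ulbs" (len 4), cursors c1@0 c3@1 c2@2, authorship ....
After op 4 (insert('v')): buffer="vuvlvbs" (len 7), cursors c1@1 c3@3 c2@5, authorship 1.3.2..
Authorship (.=original, N=cursor N): 1 . 3 . 2 . .
Index 5: author = original

Answer: original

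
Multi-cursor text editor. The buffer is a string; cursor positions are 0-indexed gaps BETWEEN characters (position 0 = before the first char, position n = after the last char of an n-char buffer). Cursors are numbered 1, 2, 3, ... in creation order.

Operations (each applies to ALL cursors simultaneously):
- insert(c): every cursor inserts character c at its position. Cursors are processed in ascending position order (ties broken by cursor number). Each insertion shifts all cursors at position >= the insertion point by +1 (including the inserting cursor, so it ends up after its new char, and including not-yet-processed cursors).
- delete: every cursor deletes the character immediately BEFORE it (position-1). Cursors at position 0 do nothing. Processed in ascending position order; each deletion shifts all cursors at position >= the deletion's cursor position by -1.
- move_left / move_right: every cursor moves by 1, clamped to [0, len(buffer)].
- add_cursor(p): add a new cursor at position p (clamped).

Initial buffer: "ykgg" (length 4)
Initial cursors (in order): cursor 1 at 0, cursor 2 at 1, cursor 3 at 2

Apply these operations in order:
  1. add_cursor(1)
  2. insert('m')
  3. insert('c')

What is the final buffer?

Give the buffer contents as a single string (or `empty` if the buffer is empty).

After op 1 (add_cursor(1)): buffer="ykgg" (len 4), cursors c1@0 c2@1 c4@1 c3@2, authorship ....
After op 2 (insert('m')): buffer="mymmkmgg" (len 8), cursors c1@1 c2@4 c4@4 c3@6, authorship 1.24.3..
After op 3 (insert('c')): buffer="mcymmcckmcgg" (len 12), cursors c1@2 c2@7 c4@7 c3@10, authorship 11.2424.33..

Answer: mcymmcckmcgg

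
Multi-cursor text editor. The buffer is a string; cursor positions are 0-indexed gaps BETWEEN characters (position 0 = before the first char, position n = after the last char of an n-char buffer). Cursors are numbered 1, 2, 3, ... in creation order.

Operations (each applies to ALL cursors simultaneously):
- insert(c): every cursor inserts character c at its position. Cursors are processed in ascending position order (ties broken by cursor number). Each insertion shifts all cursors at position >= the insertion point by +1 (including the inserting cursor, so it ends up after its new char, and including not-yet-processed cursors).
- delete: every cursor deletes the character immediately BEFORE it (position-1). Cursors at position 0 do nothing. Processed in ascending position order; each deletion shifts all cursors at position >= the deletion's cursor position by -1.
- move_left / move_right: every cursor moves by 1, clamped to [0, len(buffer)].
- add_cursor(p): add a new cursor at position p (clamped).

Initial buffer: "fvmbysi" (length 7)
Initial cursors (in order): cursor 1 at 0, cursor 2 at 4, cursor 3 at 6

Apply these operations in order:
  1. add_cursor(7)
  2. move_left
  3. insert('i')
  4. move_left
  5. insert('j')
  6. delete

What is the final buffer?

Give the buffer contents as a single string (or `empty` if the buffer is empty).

Answer: ifvmibyisii

Derivation:
After op 1 (add_cursor(7)): buffer="fvmbysi" (len 7), cursors c1@0 c2@4 c3@6 c4@7, authorship .......
After op 2 (move_left): buffer="fvmbysi" (len 7), cursors c1@0 c2@3 c3@5 c4@6, authorship .......
After op 3 (insert('i')): buffer="ifvmibyisii" (len 11), cursors c1@1 c2@5 c3@8 c4@10, authorship 1...2..3.4.
After op 4 (move_left): buffer="ifvmibyisii" (len 11), cursors c1@0 c2@4 c3@7 c4@9, authorship 1...2..3.4.
After op 5 (insert('j')): buffer="jifvmjibyjisjii" (len 15), cursors c1@1 c2@6 c3@10 c4@13, authorship 11...22..33.44.
After op 6 (delete): buffer="ifvmibyisii" (len 11), cursors c1@0 c2@4 c3@7 c4@9, authorship 1...2..3.4.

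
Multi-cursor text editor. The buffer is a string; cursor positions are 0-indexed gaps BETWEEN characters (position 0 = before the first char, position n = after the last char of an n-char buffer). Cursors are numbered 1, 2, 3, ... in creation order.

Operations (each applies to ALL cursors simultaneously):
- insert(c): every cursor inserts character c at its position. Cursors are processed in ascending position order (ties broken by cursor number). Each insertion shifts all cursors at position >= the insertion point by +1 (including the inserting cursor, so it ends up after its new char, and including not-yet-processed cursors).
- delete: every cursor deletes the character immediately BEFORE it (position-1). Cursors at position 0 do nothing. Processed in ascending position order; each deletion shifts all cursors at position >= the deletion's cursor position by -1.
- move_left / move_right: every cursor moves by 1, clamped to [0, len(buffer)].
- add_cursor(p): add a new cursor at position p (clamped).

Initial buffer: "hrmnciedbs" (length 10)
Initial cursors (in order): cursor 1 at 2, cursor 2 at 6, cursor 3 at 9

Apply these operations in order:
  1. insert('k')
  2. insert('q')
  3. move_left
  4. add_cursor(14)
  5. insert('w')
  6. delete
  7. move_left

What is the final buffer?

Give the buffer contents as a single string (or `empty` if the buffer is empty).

Answer: hrkqmncikqedbkqs

Derivation:
After op 1 (insert('k')): buffer="hrkmncikedbks" (len 13), cursors c1@3 c2@8 c3@12, authorship ..1....2...3.
After op 2 (insert('q')): buffer="hrkqmncikqedbkqs" (len 16), cursors c1@4 c2@10 c3@15, authorship ..11....22...33.
After op 3 (move_left): buffer="hrkqmncikqedbkqs" (len 16), cursors c1@3 c2@9 c3@14, authorship ..11....22...33.
After op 4 (add_cursor(14)): buffer="hrkqmncikqedbkqs" (len 16), cursors c1@3 c2@9 c3@14 c4@14, authorship ..11....22...33.
After op 5 (insert('w')): buffer="hrkwqmncikwqedbkwwqs" (len 20), cursors c1@4 c2@11 c3@18 c4@18, authorship ..111....222...3343.
After op 6 (delete): buffer="hrkqmncikqedbkqs" (len 16), cursors c1@3 c2@9 c3@14 c4@14, authorship ..11....22...33.
After op 7 (move_left): buffer="hrkqmncikqedbkqs" (len 16), cursors c1@2 c2@8 c3@13 c4@13, authorship ..11....22...33.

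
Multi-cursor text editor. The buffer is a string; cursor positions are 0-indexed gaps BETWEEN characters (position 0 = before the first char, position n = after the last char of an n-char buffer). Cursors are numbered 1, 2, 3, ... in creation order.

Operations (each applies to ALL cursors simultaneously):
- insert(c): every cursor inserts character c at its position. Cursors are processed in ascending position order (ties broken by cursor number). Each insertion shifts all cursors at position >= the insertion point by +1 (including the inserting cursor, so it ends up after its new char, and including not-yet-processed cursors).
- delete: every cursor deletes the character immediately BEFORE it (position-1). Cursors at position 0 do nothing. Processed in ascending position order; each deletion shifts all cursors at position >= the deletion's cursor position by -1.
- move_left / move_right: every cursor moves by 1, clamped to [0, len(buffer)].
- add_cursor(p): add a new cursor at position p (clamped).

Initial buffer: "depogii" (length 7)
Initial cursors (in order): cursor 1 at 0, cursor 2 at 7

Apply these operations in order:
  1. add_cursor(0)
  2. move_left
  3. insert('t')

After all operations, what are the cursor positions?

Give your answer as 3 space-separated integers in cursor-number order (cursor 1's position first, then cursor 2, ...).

After op 1 (add_cursor(0)): buffer="depogii" (len 7), cursors c1@0 c3@0 c2@7, authorship .......
After op 2 (move_left): buffer="depogii" (len 7), cursors c1@0 c3@0 c2@6, authorship .......
After op 3 (insert('t')): buffer="ttdepogiti" (len 10), cursors c1@2 c3@2 c2@9, authorship 13......2.

Answer: 2 9 2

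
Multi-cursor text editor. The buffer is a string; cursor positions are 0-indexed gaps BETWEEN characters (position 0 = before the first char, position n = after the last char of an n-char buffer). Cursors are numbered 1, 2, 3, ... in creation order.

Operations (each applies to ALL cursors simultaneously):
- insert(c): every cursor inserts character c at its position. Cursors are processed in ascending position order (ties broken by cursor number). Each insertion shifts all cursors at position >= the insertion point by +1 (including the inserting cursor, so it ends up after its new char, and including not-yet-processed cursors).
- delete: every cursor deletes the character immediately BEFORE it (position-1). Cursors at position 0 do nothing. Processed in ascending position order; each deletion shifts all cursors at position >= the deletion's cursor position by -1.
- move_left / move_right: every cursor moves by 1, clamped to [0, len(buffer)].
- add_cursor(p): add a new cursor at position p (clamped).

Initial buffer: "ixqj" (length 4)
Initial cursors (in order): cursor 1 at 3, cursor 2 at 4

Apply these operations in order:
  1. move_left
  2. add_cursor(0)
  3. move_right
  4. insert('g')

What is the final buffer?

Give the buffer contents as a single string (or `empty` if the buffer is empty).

Answer: igxqgjg

Derivation:
After op 1 (move_left): buffer="ixqj" (len 4), cursors c1@2 c2@3, authorship ....
After op 2 (add_cursor(0)): buffer="ixqj" (len 4), cursors c3@0 c1@2 c2@3, authorship ....
After op 3 (move_right): buffer="ixqj" (len 4), cursors c3@1 c1@3 c2@4, authorship ....
After op 4 (insert('g')): buffer="igxqgjg" (len 7), cursors c3@2 c1@5 c2@7, authorship .3..1.2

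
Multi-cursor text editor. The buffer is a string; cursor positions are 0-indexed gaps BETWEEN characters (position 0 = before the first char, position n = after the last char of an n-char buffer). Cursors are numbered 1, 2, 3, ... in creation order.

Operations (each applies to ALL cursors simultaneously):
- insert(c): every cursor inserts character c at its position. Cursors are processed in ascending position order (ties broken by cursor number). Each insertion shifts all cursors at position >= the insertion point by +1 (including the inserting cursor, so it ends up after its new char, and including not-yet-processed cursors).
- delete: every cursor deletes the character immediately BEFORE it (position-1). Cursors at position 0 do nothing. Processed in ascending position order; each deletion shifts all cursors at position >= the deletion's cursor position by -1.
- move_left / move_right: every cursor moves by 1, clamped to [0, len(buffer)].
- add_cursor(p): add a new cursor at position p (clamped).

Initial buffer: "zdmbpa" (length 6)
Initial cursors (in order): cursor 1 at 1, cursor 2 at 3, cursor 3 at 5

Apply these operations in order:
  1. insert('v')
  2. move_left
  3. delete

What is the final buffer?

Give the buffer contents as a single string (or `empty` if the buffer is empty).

After op 1 (insert('v')): buffer="zvdmvbpva" (len 9), cursors c1@2 c2@5 c3@8, authorship .1..2..3.
After op 2 (move_left): buffer="zvdmvbpva" (len 9), cursors c1@1 c2@4 c3@7, authorship .1..2..3.
After op 3 (delete): buffer="vdvbva" (len 6), cursors c1@0 c2@2 c3@4, authorship 1.2.3.

Answer: vdvbva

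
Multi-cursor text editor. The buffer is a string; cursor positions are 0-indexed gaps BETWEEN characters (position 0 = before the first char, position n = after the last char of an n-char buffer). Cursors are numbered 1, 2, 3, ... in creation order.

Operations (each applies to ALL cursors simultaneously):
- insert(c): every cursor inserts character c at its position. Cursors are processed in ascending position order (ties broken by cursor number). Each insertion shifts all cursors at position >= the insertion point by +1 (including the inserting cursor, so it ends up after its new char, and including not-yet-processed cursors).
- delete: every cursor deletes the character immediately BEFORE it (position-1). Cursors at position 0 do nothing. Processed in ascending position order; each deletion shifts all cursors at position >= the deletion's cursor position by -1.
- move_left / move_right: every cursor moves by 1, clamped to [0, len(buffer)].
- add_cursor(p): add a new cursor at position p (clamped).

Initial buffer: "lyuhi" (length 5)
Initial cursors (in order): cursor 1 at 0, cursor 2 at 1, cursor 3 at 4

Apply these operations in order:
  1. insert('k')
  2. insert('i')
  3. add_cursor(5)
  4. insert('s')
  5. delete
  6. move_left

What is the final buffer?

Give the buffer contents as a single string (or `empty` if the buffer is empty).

After op 1 (insert('k')): buffer="klkyuhki" (len 8), cursors c1@1 c2@3 c3@7, authorship 1.2...3.
After op 2 (insert('i')): buffer="kilkiyuhkii" (len 11), cursors c1@2 c2@5 c3@10, authorship 11.22...33.
After op 3 (add_cursor(5)): buffer="kilkiyuhkii" (len 11), cursors c1@2 c2@5 c4@5 c3@10, authorship 11.22...33.
After op 4 (insert('s')): buffer="kislkissyuhkisi" (len 15), cursors c1@3 c2@8 c4@8 c3@14, authorship 111.2224...333.
After op 5 (delete): buffer="kilkiyuhkii" (len 11), cursors c1@2 c2@5 c4@5 c3@10, authorship 11.22...33.
After op 6 (move_left): buffer="kilkiyuhkii" (len 11), cursors c1@1 c2@4 c4@4 c3@9, authorship 11.22...33.

Answer: kilkiyuhkii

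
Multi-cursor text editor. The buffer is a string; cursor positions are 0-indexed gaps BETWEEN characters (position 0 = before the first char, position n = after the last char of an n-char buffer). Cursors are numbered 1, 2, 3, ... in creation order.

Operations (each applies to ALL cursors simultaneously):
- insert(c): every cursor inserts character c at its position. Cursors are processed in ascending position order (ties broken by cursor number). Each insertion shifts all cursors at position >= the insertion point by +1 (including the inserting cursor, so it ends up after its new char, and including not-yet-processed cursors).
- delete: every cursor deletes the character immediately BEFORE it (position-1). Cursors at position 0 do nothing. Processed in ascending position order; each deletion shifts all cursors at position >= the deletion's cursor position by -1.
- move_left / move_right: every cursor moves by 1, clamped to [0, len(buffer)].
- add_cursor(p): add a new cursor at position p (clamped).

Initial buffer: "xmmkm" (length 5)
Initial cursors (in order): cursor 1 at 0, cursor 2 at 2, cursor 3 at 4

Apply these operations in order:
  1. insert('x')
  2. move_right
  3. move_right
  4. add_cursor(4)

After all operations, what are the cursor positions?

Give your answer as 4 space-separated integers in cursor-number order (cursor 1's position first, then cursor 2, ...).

Answer: 3 6 8 4

Derivation:
After op 1 (insert('x')): buffer="xxmxmkxm" (len 8), cursors c1@1 c2@4 c3@7, authorship 1..2..3.
After op 2 (move_right): buffer="xxmxmkxm" (len 8), cursors c1@2 c2@5 c3@8, authorship 1..2..3.
After op 3 (move_right): buffer="xxmxmkxm" (len 8), cursors c1@3 c2@6 c3@8, authorship 1..2..3.
After op 4 (add_cursor(4)): buffer="xxmxmkxm" (len 8), cursors c1@3 c4@4 c2@6 c3@8, authorship 1..2..3.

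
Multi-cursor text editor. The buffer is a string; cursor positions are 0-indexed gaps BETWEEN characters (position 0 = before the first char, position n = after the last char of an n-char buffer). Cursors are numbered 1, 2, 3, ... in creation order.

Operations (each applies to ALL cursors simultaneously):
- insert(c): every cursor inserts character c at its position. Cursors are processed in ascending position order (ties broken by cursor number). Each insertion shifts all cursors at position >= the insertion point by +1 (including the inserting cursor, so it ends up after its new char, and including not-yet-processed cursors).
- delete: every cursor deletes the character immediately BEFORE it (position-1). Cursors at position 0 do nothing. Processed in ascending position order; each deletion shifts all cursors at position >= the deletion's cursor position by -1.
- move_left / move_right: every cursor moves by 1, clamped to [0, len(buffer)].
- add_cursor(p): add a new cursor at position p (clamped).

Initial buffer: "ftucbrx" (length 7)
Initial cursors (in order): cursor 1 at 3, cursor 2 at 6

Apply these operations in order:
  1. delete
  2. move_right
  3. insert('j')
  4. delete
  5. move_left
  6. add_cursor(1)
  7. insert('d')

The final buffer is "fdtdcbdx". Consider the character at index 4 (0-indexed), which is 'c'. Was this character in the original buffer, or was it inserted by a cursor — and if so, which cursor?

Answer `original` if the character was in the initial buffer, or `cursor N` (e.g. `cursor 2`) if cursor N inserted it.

Answer: original

Derivation:
After op 1 (delete): buffer="ftcbx" (len 5), cursors c1@2 c2@4, authorship .....
After op 2 (move_right): buffer="ftcbx" (len 5), cursors c1@3 c2@5, authorship .....
After op 3 (insert('j')): buffer="ftcjbxj" (len 7), cursors c1@4 c2@7, authorship ...1..2
After op 4 (delete): buffer="ftcbx" (len 5), cursors c1@3 c2@5, authorship .....
After op 5 (move_left): buffer="ftcbx" (len 5), cursors c1@2 c2@4, authorship .....
After op 6 (add_cursor(1)): buffer="ftcbx" (len 5), cursors c3@1 c1@2 c2@4, authorship .....
After op 7 (insert('d')): buffer="fdtdcbdx" (len 8), cursors c3@2 c1@4 c2@7, authorship .3.1..2.
Authorship (.=original, N=cursor N): . 3 . 1 . . 2 .
Index 4: author = original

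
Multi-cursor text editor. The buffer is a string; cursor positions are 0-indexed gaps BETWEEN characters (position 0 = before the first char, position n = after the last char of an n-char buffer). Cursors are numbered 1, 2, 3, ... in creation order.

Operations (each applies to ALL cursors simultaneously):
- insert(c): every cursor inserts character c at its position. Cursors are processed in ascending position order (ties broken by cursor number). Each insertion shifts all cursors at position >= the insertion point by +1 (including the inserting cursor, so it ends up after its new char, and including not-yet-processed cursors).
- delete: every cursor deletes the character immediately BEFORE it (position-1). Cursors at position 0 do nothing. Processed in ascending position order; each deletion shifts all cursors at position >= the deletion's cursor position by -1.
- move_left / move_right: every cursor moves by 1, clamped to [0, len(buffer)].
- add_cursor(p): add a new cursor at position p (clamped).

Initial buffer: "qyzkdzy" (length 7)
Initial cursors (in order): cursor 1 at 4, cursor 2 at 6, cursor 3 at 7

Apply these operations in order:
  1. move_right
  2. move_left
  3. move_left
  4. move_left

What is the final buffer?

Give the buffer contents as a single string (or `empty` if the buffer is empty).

After op 1 (move_right): buffer="qyzkdzy" (len 7), cursors c1@5 c2@7 c3@7, authorship .......
After op 2 (move_left): buffer="qyzkdzy" (len 7), cursors c1@4 c2@6 c3@6, authorship .......
After op 3 (move_left): buffer="qyzkdzy" (len 7), cursors c1@3 c2@5 c3@5, authorship .......
After op 4 (move_left): buffer="qyzkdzy" (len 7), cursors c1@2 c2@4 c3@4, authorship .......

Answer: qyzkdzy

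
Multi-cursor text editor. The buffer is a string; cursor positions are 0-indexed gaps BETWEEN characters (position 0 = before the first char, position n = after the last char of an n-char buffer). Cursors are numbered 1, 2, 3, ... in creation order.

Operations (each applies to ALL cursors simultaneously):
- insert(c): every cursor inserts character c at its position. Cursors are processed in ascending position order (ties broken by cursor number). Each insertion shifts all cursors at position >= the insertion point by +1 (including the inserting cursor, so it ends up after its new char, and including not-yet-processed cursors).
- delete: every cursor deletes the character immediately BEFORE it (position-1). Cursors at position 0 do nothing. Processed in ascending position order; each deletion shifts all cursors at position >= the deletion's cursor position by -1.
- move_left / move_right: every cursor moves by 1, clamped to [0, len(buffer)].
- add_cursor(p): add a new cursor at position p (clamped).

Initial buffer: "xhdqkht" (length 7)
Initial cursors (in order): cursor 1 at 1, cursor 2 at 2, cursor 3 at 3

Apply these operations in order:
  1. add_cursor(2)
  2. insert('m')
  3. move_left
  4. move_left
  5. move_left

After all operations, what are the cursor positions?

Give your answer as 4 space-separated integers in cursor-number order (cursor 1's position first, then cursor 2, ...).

Answer: 0 2 4 2

Derivation:
After op 1 (add_cursor(2)): buffer="xhdqkht" (len 7), cursors c1@1 c2@2 c4@2 c3@3, authorship .......
After op 2 (insert('m')): buffer="xmhmmdmqkht" (len 11), cursors c1@2 c2@5 c4@5 c3@7, authorship .1.24.3....
After op 3 (move_left): buffer="xmhmmdmqkht" (len 11), cursors c1@1 c2@4 c4@4 c3@6, authorship .1.24.3....
After op 4 (move_left): buffer="xmhmmdmqkht" (len 11), cursors c1@0 c2@3 c4@3 c3@5, authorship .1.24.3....
After op 5 (move_left): buffer="xmhmmdmqkht" (len 11), cursors c1@0 c2@2 c4@2 c3@4, authorship .1.24.3....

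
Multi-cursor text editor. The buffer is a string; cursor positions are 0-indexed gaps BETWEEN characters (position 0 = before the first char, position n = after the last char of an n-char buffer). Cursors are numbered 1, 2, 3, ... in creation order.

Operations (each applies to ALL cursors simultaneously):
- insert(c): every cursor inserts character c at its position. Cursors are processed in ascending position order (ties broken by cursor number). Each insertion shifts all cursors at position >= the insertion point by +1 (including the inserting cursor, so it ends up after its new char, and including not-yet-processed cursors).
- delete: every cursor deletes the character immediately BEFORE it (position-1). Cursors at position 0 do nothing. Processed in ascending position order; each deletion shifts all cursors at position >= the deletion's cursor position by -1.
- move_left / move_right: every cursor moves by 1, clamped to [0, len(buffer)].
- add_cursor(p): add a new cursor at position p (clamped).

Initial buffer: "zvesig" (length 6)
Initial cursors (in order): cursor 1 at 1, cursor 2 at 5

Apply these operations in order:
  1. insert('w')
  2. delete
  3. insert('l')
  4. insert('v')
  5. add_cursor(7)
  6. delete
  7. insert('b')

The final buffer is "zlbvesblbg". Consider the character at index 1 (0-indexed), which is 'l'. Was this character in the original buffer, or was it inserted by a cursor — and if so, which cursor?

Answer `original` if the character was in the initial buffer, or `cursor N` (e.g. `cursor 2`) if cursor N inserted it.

After op 1 (insert('w')): buffer="zwvesiwg" (len 8), cursors c1@2 c2@7, authorship .1....2.
After op 2 (delete): buffer="zvesig" (len 6), cursors c1@1 c2@5, authorship ......
After op 3 (insert('l')): buffer="zlvesilg" (len 8), cursors c1@2 c2@7, authorship .1....2.
After op 4 (insert('v')): buffer="zlvvesilvg" (len 10), cursors c1@3 c2@9, authorship .11....22.
After op 5 (add_cursor(7)): buffer="zlvvesilvg" (len 10), cursors c1@3 c3@7 c2@9, authorship .11....22.
After op 6 (delete): buffer="zlveslg" (len 7), cursors c1@2 c3@5 c2@6, authorship .1...2.
After op 7 (insert('b')): buffer="zlbvesblbg" (len 10), cursors c1@3 c3@7 c2@9, authorship .11...322.
Authorship (.=original, N=cursor N): . 1 1 . . . 3 2 2 .
Index 1: author = 1

Answer: cursor 1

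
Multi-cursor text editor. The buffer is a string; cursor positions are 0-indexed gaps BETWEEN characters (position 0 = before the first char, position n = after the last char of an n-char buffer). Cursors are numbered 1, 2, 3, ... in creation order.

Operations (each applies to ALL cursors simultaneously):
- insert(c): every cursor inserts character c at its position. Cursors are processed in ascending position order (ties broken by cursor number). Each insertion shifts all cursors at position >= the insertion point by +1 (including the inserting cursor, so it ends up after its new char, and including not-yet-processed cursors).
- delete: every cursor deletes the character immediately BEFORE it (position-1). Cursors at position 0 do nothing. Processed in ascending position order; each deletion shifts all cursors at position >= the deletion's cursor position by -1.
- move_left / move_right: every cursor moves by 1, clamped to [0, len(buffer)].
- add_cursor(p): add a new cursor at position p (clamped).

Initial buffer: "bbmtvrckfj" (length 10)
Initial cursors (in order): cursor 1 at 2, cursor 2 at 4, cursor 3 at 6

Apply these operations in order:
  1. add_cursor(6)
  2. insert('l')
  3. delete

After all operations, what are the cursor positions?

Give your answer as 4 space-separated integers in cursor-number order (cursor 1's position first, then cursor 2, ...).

Answer: 2 4 6 6

Derivation:
After op 1 (add_cursor(6)): buffer="bbmtvrckfj" (len 10), cursors c1@2 c2@4 c3@6 c4@6, authorship ..........
After op 2 (insert('l')): buffer="bblmtlvrllckfj" (len 14), cursors c1@3 c2@6 c3@10 c4@10, authorship ..1..2..34....
After op 3 (delete): buffer="bbmtvrckfj" (len 10), cursors c1@2 c2@4 c3@6 c4@6, authorship ..........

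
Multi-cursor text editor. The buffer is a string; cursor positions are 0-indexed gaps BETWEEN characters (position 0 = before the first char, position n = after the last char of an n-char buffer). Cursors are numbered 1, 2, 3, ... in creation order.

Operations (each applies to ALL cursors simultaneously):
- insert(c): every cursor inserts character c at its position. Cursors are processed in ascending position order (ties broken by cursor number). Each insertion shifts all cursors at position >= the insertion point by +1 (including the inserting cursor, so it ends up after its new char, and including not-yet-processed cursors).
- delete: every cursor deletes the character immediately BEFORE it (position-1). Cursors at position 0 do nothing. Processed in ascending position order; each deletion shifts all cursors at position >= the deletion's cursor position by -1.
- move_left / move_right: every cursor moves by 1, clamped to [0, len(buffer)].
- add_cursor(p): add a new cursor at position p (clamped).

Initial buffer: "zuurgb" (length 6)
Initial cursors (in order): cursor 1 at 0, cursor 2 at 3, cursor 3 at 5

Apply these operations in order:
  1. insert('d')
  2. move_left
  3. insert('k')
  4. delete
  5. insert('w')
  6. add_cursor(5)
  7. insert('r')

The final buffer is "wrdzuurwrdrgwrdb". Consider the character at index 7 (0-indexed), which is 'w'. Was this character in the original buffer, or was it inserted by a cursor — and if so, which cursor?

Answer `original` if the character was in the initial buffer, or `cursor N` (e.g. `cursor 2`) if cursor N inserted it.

Answer: cursor 2

Derivation:
After op 1 (insert('d')): buffer="dzuudrgdb" (len 9), cursors c1@1 c2@5 c3@8, authorship 1...2..3.
After op 2 (move_left): buffer="dzuudrgdb" (len 9), cursors c1@0 c2@4 c3@7, authorship 1...2..3.
After op 3 (insert('k')): buffer="kdzuukdrgkdb" (len 12), cursors c1@1 c2@6 c3@10, authorship 11...22..33.
After op 4 (delete): buffer="dzuudrgdb" (len 9), cursors c1@0 c2@4 c3@7, authorship 1...2..3.
After op 5 (insert('w')): buffer="wdzuuwdrgwdb" (len 12), cursors c1@1 c2@6 c3@10, authorship 11...22..33.
After op 6 (add_cursor(5)): buffer="wdzuuwdrgwdb" (len 12), cursors c1@1 c4@5 c2@6 c3@10, authorship 11...22..33.
After op 7 (insert('r')): buffer="wrdzuurwrdrgwrdb" (len 16), cursors c1@2 c4@7 c2@9 c3@14, authorship 111...4222..333.
Authorship (.=original, N=cursor N): 1 1 1 . . . 4 2 2 2 . . 3 3 3 .
Index 7: author = 2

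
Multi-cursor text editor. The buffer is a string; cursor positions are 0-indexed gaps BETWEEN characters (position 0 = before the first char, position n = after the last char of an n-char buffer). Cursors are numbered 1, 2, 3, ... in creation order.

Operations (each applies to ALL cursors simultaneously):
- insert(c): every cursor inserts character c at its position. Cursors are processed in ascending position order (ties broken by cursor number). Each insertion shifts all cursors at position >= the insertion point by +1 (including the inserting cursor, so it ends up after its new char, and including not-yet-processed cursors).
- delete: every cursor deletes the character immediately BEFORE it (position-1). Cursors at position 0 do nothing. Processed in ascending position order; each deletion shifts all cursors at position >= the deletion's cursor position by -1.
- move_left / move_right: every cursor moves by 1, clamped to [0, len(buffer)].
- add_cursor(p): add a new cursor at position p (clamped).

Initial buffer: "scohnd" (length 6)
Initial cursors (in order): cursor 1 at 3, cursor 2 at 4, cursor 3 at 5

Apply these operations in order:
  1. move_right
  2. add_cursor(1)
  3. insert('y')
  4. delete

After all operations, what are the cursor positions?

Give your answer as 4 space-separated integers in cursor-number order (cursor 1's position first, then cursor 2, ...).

After op 1 (move_right): buffer="scohnd" (len 6), cursors c1@4 c2@5 c3@6, authorship ......
After op 2 (add_cursor(1)): buffer="scohnd" (len 6), cursors c4@1 c1@4 c2@5 c3@6, authorship ......
After op 3 (insert('y')): buffer="sycohynydy" (len 10), cursors c4@2 c1@6 c2@8 c3@10, authorship .4...1.2.3
After op 4 (delete): buffer="scohnd" (len 6), cursors c4@1 c1@4 c2@5 c3@6, authorship ......

Answer: 4 5 6 1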